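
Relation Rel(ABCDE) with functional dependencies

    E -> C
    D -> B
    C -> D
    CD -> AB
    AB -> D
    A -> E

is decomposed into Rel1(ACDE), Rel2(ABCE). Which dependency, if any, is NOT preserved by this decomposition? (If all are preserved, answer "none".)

D -> B

Check D → B: no single fragment contains all of {BD}, and the restricted closure of {D} across the fragments never reaches {B}.
E → C is preserved.
C → D is preserved.
CD → AB is preserved.
AB → D is preserved.
A → E is preserved.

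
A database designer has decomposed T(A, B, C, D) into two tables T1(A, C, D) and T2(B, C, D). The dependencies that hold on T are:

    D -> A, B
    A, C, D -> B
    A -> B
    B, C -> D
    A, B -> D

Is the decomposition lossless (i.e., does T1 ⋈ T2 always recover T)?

Yes

Common attributes: T1 ∩ T2 = {C, D}.
Closure of {C, D}: D → A, B applies, adding A, B. So (C, D)⁺ = {A, B, C, D}.
This closure contains every attribute of T1, so T1 ∩ T2 → T1. The join is lossless.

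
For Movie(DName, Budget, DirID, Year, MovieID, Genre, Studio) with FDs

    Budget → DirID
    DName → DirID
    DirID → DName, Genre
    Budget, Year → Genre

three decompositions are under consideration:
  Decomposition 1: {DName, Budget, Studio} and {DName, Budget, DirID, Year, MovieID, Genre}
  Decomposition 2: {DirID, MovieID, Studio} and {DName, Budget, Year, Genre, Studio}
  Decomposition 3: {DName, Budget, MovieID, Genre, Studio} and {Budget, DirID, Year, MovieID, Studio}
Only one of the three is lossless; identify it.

Decomposition 3

Decomposition 1: common = {DName, Budget}, closure = {DName, Budget, DirID, Genre} → lossy.
Decomposition 2: common = {Studio}, closure = {Studio} → lossy.
Decomposition 3: common = {Budget, MovieID, Studio}, closure = {DName, Budget, DirID, MovieID, Genre, Studio} → lossless.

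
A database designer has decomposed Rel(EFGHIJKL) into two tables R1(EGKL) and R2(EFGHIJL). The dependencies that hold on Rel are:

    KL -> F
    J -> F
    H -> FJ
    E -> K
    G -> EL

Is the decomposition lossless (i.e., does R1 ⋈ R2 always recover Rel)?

Yes

Common attributes: R1 ∩ R2 = {EGL}.
Closure of {EGL}: E → K applies, adding K; KL → F applies, adding F. So (EGL)⁺ = {EFGKL}.
This closure contains every attribute of R1, so R1 ∩ R2 → R1. The join is lossless.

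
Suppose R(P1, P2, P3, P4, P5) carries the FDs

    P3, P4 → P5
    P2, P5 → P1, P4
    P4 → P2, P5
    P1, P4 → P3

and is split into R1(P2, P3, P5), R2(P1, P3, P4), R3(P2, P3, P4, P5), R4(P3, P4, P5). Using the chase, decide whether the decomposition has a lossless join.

Chase test. Columns are P1, P2, P3, P4, P5; row i has aⱼ where attribute j ∈ Ri, else bᵢⱼ.
Initial tableau (one row per fragment):
  row 1: b11 a2 a3 b14 a5
  row 2: a1 b22 a3 a4 b25
  row 3: b31 a2 a3 a4 a5
  row 4: b41 b42 a3 a4 a5
Rows 2 and 3 agree on P3, P4; apply P3, P4→P5 and equate their P5 entries.
Rows 1 and 3 agree on P2, P5; apply P2, P5→P1, P4 and equate their P1, P4 entries.
Rows 1 and 2 agree on P4; apply P4→P2, P5 and equate their P2, P5 entries.
Rows 1 and 4 agree on P4; apply P4→P2, P5 and equate their P2, P5 entries.
Rows 1 and 2 agree on P2, P5; apply P2, P5→P1, P4 and equate their P1, P4 entries.
Rows 1 and 4 agree on P2, P5; apply P2, P5→P1, P4 and equate their P1, P4 entries.
Row 1 is now all distinguished symbols — the join is lossless.

Yes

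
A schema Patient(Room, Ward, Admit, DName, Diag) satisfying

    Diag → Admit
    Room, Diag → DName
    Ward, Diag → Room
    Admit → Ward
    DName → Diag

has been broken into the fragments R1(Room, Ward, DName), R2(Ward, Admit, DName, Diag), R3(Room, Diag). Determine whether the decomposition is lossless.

Chase test. Columns are Room, Ward, Admit, DName, Diag; row i has aⱼ where attribute j ∈ Ri, else bᵢⱼ.
Initial tableau (one row per fragment):
  row 1: a1 a2 b13 a4 b15
  row 2: b21 a2 a3 a4 a5
  row 3: a1 b32 b33 b34 a5
Rows 2 and 3 agree on Diag; apply Diag→Admit and equate their Admit entries.
Rows 2 and 3 agree on Admit; apply Admit→Ward and equate their Ward entries.
Rows 1 and 2 agree on DName; apply DName→Diag and equate their Diag entries.
Rows 1 and 2 agree on Diag; apply Diag→Admit and equate their Admit entries.
Rows 1 and 3 agree on Room, Diag; apply Room, Diag→DName and equate their DName entries.
Rows 1 and 2 agree on Ward, Diag; apply Ward, Diag→Room and equate their Room entries.
Row 1 is now all distinguished symbols — the join is lossless.

Yes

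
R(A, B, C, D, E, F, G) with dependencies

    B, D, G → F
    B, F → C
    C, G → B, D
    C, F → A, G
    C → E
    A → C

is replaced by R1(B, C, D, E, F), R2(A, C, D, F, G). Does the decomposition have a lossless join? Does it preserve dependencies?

Lossless test: (C, D, F)⁺ = {A, B, C, D, E, F, G}, which contains all of one fragment — lossless.
Dependency preservation: the restricted closure of {B, D, G} across the fragments never reaches {F}, so B, D, G → F cannot be enforced without a join — not preserved.

lossless but not dependency-preserving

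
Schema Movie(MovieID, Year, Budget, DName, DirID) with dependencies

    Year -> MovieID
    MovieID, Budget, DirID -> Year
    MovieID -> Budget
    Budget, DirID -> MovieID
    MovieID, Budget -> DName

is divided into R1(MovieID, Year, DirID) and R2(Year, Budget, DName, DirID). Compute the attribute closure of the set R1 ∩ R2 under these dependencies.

MovieID, Year, Budget, DName, DirID

R1 ∩ R2 = {Year, DirID}.
Year → MovieID applies, adding MovieID
MovieID → Budget applies, adding Budget
MovieID, Budget → DName applies, adding DName
Closure: {MovieID, Year, Budget, DName, DirID}.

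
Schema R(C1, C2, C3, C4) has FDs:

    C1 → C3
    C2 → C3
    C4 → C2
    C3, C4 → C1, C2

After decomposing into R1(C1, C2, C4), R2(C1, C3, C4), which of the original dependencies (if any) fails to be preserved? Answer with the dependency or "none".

Check C2 → C3: no single fragment contains all of {C2, C3}, and the restricted closure of {C2} across the fragments never reaches {C3}.
C1 → C3 is preserved.
C4 → C2 is preserved.
C3, C4 → C1, C2 is preserved.

C2 → C3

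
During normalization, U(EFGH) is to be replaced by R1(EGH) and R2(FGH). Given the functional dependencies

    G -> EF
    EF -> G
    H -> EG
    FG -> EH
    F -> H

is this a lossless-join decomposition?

Yes

Common attributes: R1 ∩ R2 = {GH}.
Closure of {GH}: G → EF applies, adding EF. So (GH)⁺ = {EFGH}.
This closure contains every attribute of R1, so R1 ∩ R2 → R1. The join is lossless.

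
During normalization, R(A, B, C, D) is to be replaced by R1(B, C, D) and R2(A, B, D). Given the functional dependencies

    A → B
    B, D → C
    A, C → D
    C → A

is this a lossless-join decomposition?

Common attributes: R1 ∩ R2 = {B, D}.
Closure of {B, D}: B, D → C applies, adding C; C → A applies, adding A. So (B, D)⁺ = {A, B, C, D}.
This closure contains every attribute of R1, so R1 ∩ R2 → R1. The join is lossless.

Yes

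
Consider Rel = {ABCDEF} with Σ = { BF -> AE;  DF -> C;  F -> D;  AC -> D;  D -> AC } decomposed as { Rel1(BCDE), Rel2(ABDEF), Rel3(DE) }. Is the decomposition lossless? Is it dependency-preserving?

lossless but not dependency-preserving

Lossless test (chase): Rows 1 and 2 agree on D; apply D→AC and equate their AC entries. Rows 1 and 3 agree on D; apply D→AC and equate their AC entries. Row 2 is now all distinguished symbols — the join is lossless.
Dependency preservation: the restricted closure of {AC} across the fragments never reaches {D}, so AC → D cannot be enforced without a join — not preserved.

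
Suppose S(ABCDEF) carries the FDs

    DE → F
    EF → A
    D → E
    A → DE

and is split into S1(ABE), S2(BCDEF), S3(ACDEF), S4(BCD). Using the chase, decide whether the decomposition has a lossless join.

Yes

Chase test. Columns are ABCDEF; row i has aⱼ where attribute j ∈ Si, else bᵢⱼ.
Initial tableau (one row per fragment):
  row 1: a1 a2 b13 b14 a5 b16
  row 2: b21 a2 a3 a4 a5 a6
  row 3: a1 b32 a3 a4 a5 a6
  row 4: b41 a2 a3 a4 b45 b46
Rows 2 and 3 agree on EF; apply EF→A and equate their A entries.
Rows 2 and 4 agree on D; apply D→E and equate their E entries.
Rows 1 and 2 agree on A; apply A→DE and equate their DE entries.
Rows 1 and 2 agree on DE; apply DE→F and equate their F entries.
Rows 1 and 4 agree on DE; apply DE→F and equate their F entries.
Rows 1 and 4 agree on EF; apply EF→A and equate their A entries.
Row 2 is now all distinguished symbols — the join is lossless.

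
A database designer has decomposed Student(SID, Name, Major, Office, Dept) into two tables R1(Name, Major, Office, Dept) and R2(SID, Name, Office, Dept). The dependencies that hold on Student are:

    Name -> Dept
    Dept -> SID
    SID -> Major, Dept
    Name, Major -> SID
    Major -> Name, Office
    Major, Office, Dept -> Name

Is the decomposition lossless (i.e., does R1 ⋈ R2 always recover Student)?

Yes

Common attributes: R1 ∩ R2 = {Name, Office, Dept}.
Closure of {Name, Office, Dept}: Dept → SID applies, adding SID; SID → Major, Dept applies, adding Major. So (Name, Office, Dept)⁺ = {SID, Name, Major, Office, Dept}.
This closure contains every attribute of R1, so R1 ∩ R2 → R1. The join is lossless.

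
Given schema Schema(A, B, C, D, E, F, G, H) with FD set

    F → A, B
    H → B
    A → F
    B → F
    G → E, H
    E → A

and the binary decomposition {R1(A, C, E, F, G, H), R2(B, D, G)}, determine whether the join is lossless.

No

Common attributes: R1 ∩ R2 = {G}.
Closure of {G}: G → E, H applies, adding E, H; E → A applies, adding A; H → B applies, adding B; A → F applies, adding F. So (G)⁺ = {A, B, E, F, G, H}.
The closure contains neither all of R1 = {A, C, E, F, G, H} nor all of R2 = {B, D, G}, so the common attributes are not a superkey of either fragment. The join is lossy.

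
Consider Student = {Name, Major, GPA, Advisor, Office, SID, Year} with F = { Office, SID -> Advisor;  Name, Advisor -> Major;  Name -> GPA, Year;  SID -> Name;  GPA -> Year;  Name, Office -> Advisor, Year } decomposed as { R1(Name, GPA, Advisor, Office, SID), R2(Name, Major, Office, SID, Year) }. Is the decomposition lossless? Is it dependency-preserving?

Lossless test: (Name, Office, SID)⁺ = {Name, Major, GPA, Advisor, Office, SID, Year}, which contains all of one fragment — lossless.
Dependency preservation: the restricted closure of {Name, Advisor} across the fragments never reaches {Major}, so Name, Advisor → Major cannot be enforced without a join — not preserved.

lossless but not dependency-preserving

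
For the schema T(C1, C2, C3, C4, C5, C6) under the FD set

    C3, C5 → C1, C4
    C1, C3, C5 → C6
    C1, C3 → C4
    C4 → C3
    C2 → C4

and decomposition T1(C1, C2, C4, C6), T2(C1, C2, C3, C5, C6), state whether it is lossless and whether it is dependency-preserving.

lossless but not dependency-preserving

Lossless test: (C1, C2, C6)⁺ = {C1, C2, C3, C4, C6}, which contains all of one fragment — lossless.
Dependency preservation: the restricted closure of {C3, C5} across the fragments never reaches {C1, C4}, so C3, C5 → C1, C4 cannot be enforced without a join — not preserved.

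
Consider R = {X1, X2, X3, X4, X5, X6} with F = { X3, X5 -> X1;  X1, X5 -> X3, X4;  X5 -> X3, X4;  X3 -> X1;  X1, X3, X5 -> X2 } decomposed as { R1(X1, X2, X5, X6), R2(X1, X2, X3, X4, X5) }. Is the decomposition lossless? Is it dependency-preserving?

Lossless test: (X1, X2, X5)⁺ = {X1, X2, X3, X4, X5}, which contains all of one fragment — lossless.
Dependency preservation: every FD's attributes lie within a single fragment, so each can be enforced locally — preserved.

lossless and dependency-preserving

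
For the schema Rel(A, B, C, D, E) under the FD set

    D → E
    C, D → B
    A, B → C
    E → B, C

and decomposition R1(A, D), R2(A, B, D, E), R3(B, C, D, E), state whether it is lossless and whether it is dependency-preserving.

Lossless test (chase): Rows 1 and 2 agree on D; apply D→E and equate their E entries. Rows 1 and 2 agree on E; apply E→B, C and equate their B, C entries. Rows 1 and 3 agree on E; apply E→B, C and equate their B, C entries. Row 1 is now all distinguished symbols — the join is lossless.
Dependency preservation: the restricted closure of {A, B} across the fragments never reaches {C}, so A, B → C cannot be enforced without a join — not preserved.

lossless but not dependency-preserving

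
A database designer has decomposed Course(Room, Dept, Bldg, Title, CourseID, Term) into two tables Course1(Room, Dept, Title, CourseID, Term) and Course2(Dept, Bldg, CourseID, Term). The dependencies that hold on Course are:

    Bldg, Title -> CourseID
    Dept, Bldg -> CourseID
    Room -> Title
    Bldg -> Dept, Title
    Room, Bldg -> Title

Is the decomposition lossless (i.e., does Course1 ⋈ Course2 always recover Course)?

Common attributes: Course1 ∩ Course2 = {Dept, CourseID, Term}.
No dependency enlarges {Dept, CourseID, Term}, so (Dept, CourseID, Term)⁺ = {Dept, CourseID, Term}.
The closure contains neither all of Course1 = {Room, Dept, Title, CourseID, Term} nor all of Course2 = {Dept, Bldg, CourseID, Term}, so the common attributes are not a superkey of either fragment. The join is lossy.

No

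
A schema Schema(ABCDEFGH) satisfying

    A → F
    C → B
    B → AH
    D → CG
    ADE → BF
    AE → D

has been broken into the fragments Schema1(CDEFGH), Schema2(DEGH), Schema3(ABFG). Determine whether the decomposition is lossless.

No

Chase test. Columns are ABCDEFGH; row i has aⱼ where attribute j ∈ Schemai, else bᵢⱼ.
Initial tableau (one row per fragment):
  row 1: b11 b12 a3 a4 a5 a6 a7 a8
  row 2: b21 b22 b23 a4 a5 b26 a7 a8
  row 3: a1 a2 b33 b34 b35 a6 a7 b38
Rows 1 and 2 agree on D; apply D→CG and equate their CG entries.
Rows 1 and 2 agree on C; apply C→B and equate their B entries.
Rows 1 and 2 agree on B; apply B→AH and equate their AH entries.
Rows 1 and 2 agree on ADE; apply ADE→BF and equate their BF entries.
No row becomes fully distinguished — the join is lossy.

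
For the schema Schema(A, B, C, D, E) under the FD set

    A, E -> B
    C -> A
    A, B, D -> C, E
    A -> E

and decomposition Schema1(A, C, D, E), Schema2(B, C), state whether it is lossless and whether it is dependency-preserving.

lossless but not dependency-preserving

Lossless test: (C)⁺ = {A, B, C, E}, which contains all of one fragment — lossless.
Dependency preservation: the restricted closure of {A, E} across the fragments never reaches {B}, so A, E → B cannot be enforced without a join — not preserved.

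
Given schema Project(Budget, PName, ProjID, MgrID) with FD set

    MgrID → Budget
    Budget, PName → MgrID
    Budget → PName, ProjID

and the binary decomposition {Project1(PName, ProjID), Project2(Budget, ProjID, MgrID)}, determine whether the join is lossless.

Common attributes: Project1 ∩ Project2 = {ProjID}.
No dependency enlarges {ProjID}, so (ProjID)⁺ = {ProjID}.
The closure contains neither all of Project1 = {PName, ProjID} nor all of Project2 = {Budget, ProjID, MgrID}, so the common attributes are not a superkey of either fragment. The join is lossy.

No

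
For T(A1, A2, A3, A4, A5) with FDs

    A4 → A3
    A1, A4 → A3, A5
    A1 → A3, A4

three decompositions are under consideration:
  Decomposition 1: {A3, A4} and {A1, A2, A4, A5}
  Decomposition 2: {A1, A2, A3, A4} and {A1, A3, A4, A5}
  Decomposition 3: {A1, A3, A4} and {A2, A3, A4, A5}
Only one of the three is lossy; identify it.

Decomposition 3

Decomposition 1: common = {A4}, closure = {A3, A4} → lossless.
Decomposition 2: common = {A1, A3, A4}, closure = {A1, A3, A4, A5} → lossless.
Decomposition 3: common = {A3, A4}, closure = {A3, A4} → lossy.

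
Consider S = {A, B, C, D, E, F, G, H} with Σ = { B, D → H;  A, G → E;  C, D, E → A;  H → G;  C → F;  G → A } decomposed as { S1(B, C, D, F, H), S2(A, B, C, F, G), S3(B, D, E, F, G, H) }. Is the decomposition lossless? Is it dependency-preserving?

lossless but not dependency-preserving

Lossless test (chase): Rows 1 and 3 agree on H; apply H→G and equate their G entries. Rows 1 and 2 agree on G; apply G→A and equate their A entries. Rows 1 and 3 agree on G; apply G→A and equate their A entries. Rows 1 and 2 agree on A, G; apply A, G→E and equate their E entries. Rows 1 and 3 agree on A, G; apply A, G→E and equate their E entries. Row 1 is now all distinguished symbols — the join is lossless.
Dependency preservation: the restricted closure of {C, D, E} across the fragments never reaches {A}, so C, D, E → A cannot be enforced without a join — not preserved.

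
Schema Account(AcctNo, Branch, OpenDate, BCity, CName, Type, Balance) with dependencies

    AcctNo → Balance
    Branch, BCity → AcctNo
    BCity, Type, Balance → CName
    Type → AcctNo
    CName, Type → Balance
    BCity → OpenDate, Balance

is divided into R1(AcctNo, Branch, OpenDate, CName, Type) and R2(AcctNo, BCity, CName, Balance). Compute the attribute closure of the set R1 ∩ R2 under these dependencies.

AcctNo, CName, Balance

R1 ∩ R2 = {AcctNo, CName}.
AcctNo → Balance applies, adding Balance
Closure: {AcctNo, CName, Balance}.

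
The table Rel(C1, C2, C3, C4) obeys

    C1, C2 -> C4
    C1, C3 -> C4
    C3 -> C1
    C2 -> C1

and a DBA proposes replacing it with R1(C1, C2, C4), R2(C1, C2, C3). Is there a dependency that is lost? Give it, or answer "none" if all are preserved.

C1, C3 -> C4

Check C1, C3 → C4: no single fragment contains all of {C1, C3, C4}, and the restricted closure of {C1, C3} across the fragments never reaches {C4}.
C1, C2 → C4 is preserved.
C3 → C1 is preserved.
C2 → C1 is preserved.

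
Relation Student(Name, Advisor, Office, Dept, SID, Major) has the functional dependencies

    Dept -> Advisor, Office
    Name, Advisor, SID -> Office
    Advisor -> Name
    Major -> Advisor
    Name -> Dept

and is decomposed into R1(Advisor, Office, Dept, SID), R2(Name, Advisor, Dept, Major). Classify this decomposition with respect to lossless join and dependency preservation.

lossy but dependency-preserving

Lossless test: (Advisor, Dept)⁺ = {Name, Advisor, Office, Dept}, which is a superkey of neither fragment — lossy.
Dependency preservation: Name, Advisor, SID → Office is not contained in any single fragment, but the restricted closure of its left-hand side across the fragments still reaches the right-hand side; the remaining FDs each lie inside some fragment. All dependencies are preserved.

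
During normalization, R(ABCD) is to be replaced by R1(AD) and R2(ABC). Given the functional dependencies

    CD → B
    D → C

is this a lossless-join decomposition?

No

Common attributes: R1 ∩ R2 = {A}.
No dependency enlarges {A}, so (A)⁺ = {A}.
The closure contains neither all of R1 = {AD} nor all of R2 = {ABC}, so the common attributes are not a superkey of either fragment. The join is lossy.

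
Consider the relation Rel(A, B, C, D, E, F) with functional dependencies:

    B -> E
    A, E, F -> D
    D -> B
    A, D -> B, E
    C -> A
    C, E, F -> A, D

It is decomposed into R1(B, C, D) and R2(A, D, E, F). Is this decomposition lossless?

No

Common attributes: R1 ∩ R2 = {D}.
Closure of {D}: D → B applies, adding B; B → E applies, adding E. So (D)⁺ = {B, D, E}.
The closure contains neither all of R1 = {B, C, D} nor all of R2 = {A, D, E, F}, so the common attributes are not a superkey of either fragment. The join is lossy.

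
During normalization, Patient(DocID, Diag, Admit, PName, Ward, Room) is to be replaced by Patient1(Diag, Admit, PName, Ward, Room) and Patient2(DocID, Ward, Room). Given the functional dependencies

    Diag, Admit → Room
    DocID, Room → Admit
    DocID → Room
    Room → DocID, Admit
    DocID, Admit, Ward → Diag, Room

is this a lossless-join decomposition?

Yes

Common attributes: Patient1 ∩ Patient2 = {Ward, Room}.
Closure of {Ward, Room}: Room → DocID, Admit applies, adding DocID, Admit; DocID, Admit, Ward → Diag, Room applies, adding Diag. So (Ward, Room)⁺ = {DocID, Diag, Admit, Ward, Room}.
This closure contains every attribute of Patient2, so Patient1 ∩ Patient2 → Patient2. The join is lossless.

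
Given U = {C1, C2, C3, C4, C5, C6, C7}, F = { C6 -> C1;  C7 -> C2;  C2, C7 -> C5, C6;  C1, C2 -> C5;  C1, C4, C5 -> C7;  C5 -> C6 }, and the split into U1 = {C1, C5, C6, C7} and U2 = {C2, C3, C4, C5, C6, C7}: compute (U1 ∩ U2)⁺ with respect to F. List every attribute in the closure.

U1 ∩ U2 = {C5, C6, C7}.
C6 → C1 applies, adding C1
C7 → C2 applies, adding C2
Closure: {C1, C2, C5, C6, C7}.

C1, C2, C5, C6, C7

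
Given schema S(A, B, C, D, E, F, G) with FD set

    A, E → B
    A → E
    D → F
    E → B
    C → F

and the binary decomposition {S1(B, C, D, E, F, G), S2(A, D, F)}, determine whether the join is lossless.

No

Common attributes: S1 ∩ S2 = {D, F}.
No dependency enlarges {D, F}, so (D, F)⁺ = {D, F}.
The closure contains neither all of S1 = {B, C, D, E, F, G} nor all of S2 = {A, D, F}, so the common attributes are not a superkey of either fragment. The join is lossy.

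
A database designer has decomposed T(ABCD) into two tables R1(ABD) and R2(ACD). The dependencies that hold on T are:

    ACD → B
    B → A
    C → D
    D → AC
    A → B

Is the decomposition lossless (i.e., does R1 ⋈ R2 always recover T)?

Yes

Common attributes: R1 ∩ R2 = {AD}.
Closure of {AD}: D → AC applies, adding C; A → B applies, adding B. So (AD)⁺ = {ABCD}.
This closure contains every attribute of R1, so R1 ∩ R2 → R1. The join is lossless.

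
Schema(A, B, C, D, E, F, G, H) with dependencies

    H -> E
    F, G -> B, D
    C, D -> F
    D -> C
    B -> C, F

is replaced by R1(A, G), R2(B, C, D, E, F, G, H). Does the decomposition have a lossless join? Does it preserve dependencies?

Lossless test: (G)⁺ = {G}, which is a superkey of neither fragment — lossy.
Dependency preservation: every FD's attributes lie within a single fragment, so each can be enforced locally — preserved.

lossy but dependency-preserving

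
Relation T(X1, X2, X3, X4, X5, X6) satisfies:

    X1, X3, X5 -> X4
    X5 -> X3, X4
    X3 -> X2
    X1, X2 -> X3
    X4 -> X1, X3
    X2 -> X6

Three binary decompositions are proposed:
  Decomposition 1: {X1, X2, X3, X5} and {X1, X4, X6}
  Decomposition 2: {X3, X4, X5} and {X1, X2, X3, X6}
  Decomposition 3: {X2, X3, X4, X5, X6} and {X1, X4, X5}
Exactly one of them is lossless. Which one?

Decomposition 1: common = {X1}, closure = {X1} → lossy.
Decomposition 2: common = {X3}, closure = {X2, X3, X6} → lossy.
Decomposition 3: common = {X4, X5}, closure = {X1, X2, X3, X4, X5, X6} → lossless.

Decomposition 3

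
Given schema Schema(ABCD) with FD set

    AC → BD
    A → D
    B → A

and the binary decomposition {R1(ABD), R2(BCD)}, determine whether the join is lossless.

Yes

Common attributes: R1 ∩ R2 = {BD}.
Closure of {BD}: B → A applies, adding A. So (BD)⁺ = {ABD}.
This closure contains every attribute of R1, so R1 ∩ R2 → R1. The join is lossless.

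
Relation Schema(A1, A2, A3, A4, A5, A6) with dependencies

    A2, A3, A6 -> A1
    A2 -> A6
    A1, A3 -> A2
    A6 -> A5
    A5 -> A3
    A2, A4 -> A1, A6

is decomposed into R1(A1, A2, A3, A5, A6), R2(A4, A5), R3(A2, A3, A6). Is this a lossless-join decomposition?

Chase test. Columns are A1, A2, A3, A4, A5, A6; row i has aⱼ where attribute j ∈ Ri, else bᵢⱼ.
Initial tableau (one row per fragment):
  row 1: a1 a2 a3 b14 a5 a6
  row 2: b21 b22 b23 a4 a5 b26
  row 3: b31 a2 a3 b34 b35 a6
Rows 1 and 3 agree on A2, A3, A6; apply A2, A3, A6→A1 and equate their A1 entries.
Rows 1 and 3 agree on A6; apply A6→A5 and equate their A5 entries.
Rows 1 and 2 agree on A5; apply A5→A3 and equate their A3 entries.
No row becomes fully distinguished — the join is lossy.

No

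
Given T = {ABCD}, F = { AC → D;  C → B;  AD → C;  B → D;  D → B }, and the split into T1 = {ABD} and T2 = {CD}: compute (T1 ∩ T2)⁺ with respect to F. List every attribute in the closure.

T1 ∩ T2 = {D}.
D → B applies, adding B
Closure: {BD}.

BD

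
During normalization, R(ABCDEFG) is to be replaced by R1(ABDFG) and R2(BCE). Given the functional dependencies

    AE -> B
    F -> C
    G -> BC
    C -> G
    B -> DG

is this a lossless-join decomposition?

No

Common attributes: R1 ∩ R2 = {B}.
Closure of {B}: B → DG applies, adding DG; G → BC applies, adding C. So (B)⁺ = {BCDG}.
The closure contains neither all of R1 = {ABDFG} nor all of R2 = {BCE}, so the common attributes are not a superkey of either fragment. The join is lossy.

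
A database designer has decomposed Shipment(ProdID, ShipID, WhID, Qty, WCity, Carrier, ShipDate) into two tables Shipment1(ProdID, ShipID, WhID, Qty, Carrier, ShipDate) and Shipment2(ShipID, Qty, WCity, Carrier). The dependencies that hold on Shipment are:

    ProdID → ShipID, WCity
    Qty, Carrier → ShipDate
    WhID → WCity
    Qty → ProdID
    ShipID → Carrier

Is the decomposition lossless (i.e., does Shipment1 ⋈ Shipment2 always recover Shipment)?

Common attributes: Shipment1 ∩ Shipment2 = {ShipID, Qty, Carrier}.
Closure of {ShipID, Qty, Carrier}: Qty, Carrier → ShipDate applies, adding ShipDate; Qty → ProdID applies, adding ProdID; ProdID → ShipID, WCity applies, adding WCity. So (ShipID, Qty, Carrier)⁺ = {ProdID, ShipID, Qty, WCity, Carrier, ShipDate}.
This closure contains every attribute of Shipment2, so Shipment1 ∩ Shipment2 → Shipment2. The join is lossless.

Yes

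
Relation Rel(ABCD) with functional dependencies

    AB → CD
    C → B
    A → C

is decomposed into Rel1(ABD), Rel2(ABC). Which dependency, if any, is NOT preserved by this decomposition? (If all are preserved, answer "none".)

none

AB → CD: restricted closure across fragments reaches CD.
C → B lies within Rel2.
A → C lies within Rel2.
Every dependency is enforceable on the fragments, so the decomposition is dependency-preserving.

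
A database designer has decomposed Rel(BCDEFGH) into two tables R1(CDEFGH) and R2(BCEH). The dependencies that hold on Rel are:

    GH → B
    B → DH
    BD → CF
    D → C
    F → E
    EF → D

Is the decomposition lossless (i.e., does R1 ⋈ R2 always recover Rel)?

Common attributes: R1 ∩ R2 = {CEH}.
No dependency enlarges {CEH}, so (CEH)⁺ = {CEH}.
The closure contains neither all of R1 = {CDEFGH} nor all of R2 = {BCEH}, so the common attributes are not a superkey of either fragment. The join is lossy.

No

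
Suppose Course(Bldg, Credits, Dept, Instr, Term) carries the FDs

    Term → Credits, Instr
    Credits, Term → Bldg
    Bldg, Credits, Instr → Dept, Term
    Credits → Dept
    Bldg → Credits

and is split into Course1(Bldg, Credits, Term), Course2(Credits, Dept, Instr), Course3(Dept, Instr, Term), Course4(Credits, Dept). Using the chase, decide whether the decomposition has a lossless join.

Chase test. Columns are Bldg, Credits, Dept, Instr, Term; row i has aⱼ where attribute j ∈ Coursei, else bᵢⱼ.
Initial tableau (one row per fragment):
  row 1: a1 a2 b13 b14 a5
  row 2: b21 a2 a3 a4 b25
  row 3: b31 b32 a3 a4 a5
  row 4: b41 a2 a3 b44 b45
Rows 1 and 3 agree on Term; apply Term→Credits, Instr and equate their Credits, Instr entries.
Rows 1 and 3 agree on Credits, Term; apply Credits, Term→Bldg and equate their Bldg entries.
Rows 1 and 3 agree on Bldg, Credits, Instr; apply Bldg, Credits, Instr→Dept, Term and equate their Dept, Term entries.
Row 1 is now all distinguished symbols — the join is lossless.

Yes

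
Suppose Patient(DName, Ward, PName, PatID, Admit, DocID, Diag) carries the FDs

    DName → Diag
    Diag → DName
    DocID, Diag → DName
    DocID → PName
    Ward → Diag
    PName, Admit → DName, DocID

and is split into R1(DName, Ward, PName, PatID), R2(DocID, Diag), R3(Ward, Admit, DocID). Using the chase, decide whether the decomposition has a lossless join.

Chase test. Columns are DName, Ward, PName, PatID, Admit, DocID, Diag; row i has aⱼ where attribute j ∈ Ri, else bᵢⱼ.
Initial tableau (one row per fragment):
  row 1: a1 a2 a3 a4 b15 b16 b17
  row 2: b21 b22 b23 b24 b25 a6 a7
  row 3: b31 a2 b33 b34 a5 a6 b37
Rows 2 and 3 agree on DocID; apply DocID→PName and equate their PName entries.
Rows 1 and 3 agree on Ward; apply Ward→Diag and equate their Diag entries.
Rows 1 and 3 agree on Diag; apply Diag→DName and equate their DName entries.
No row becomes fully distinguished — the join is lossy.

No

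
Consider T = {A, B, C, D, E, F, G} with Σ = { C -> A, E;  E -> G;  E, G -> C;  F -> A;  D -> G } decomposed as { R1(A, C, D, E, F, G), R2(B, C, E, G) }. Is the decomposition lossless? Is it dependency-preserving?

Lossless test: (C, E, G)⁺ = {A, C, E, G}, which is a superkey of neither fragment — lossy.
Dependency preservation: every FD's attributes lie within a single fragment, so each can be enforced locally — preserved.

lossy but dependency-preserving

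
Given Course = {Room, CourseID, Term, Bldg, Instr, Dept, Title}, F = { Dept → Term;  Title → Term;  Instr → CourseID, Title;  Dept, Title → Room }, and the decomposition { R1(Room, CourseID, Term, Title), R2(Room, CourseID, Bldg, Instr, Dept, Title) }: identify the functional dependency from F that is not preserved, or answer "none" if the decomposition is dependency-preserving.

Dept → Term

Check Dept → Term: no single fragment contains all of {Term, Dept}, and the restricted closure of {Dept} across the fragments never reaches {Term}.
Title → Term is preserved.
Instr → CourseID, Title is preserved.
Dept, Title → Room is preserved.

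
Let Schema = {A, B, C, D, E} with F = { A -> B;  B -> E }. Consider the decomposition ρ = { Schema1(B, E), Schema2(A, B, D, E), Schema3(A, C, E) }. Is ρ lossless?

Chase test. Columns are A, B, C, D, E; row i has aⱼ where attribute j ∈ Schemai, else bᵢⱼ.
Initial tableau (one row per fragment):
  row 1: b11 a2 b13 b14 a5
  row 2: a1 a2 b23 a4 a5
  row 3: a1 b32 a3 b34 a5
Rows 2 and 3 agree on A; apply A→B and equate their B entries.
No row becomes fully distinguished — the join is lossy.

No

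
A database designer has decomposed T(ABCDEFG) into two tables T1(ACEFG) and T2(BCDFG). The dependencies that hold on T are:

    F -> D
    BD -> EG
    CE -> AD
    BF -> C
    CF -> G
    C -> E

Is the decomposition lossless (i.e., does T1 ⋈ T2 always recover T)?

Yes

Common attributes: T1 ∩ T2 = {CFG}.
Closure of {CFG}: F → D applies, adding D; C → E applies, adding E; CE → AD applies, adding A. So (CFG)⁺ = {ACDEFG}.
This closure contains every attribute of T1, so T1 ∩ T2 → T1. The join is lossless.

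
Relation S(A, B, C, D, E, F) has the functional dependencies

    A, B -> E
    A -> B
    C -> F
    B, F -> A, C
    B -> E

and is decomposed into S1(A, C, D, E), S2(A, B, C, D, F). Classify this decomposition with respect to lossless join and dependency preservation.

lossless but not dependency-preserving

Lossless test: (A, C, D)⁺ = {A, B, C, D, E, F}, which contains all of one fragment — lossless.
Dependency preservation: the restricted closure of {B} across the fragments never reaches {E}, so B → E cannot be enforced without a join — not preserved.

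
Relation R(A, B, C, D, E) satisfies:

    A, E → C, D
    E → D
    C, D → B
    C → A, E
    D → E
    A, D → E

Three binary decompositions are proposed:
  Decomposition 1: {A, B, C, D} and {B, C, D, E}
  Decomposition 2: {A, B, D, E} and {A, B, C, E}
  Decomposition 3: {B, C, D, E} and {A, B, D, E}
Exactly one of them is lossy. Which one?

Decomposition 3

Decomposition 1: common = {B, C, D}, closure = {A, B, C, D, E} → lossless.
Decomposition 2: common = {A, B, E}, closure = {A, B, C, D, E} → lossless.
Decomposition 3: common = {B, D, E}, closure = {B, D, E} → lossy.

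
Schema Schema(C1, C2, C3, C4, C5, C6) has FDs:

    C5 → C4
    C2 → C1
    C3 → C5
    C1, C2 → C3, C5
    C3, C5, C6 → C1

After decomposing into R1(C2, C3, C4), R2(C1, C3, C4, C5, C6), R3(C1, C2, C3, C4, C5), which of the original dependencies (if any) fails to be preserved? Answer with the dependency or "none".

C5 → C4 lies within R2.
C2 → C1 lies within R3.
C3 → C5 lies within R2.
C1, C2 → C3, C5 lies within R3.
C3, C5, C6 → C1 lies within R2.
Every dependency is enforceable on the fragments, so the decomposition is dependency-preserving.

none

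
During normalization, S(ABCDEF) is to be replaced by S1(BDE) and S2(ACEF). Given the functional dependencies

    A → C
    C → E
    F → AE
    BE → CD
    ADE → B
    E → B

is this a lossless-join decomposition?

Yes

Common attributes: S1 ∩ S2 = {E}.
Closure of {E}: E → B applies, adding B; BE → CD applies, adding CD. So (E)⁺ = {BCDE}.
This closure contains every attribute of S1, so S1 ∩ S2 → S1. The join is lossless.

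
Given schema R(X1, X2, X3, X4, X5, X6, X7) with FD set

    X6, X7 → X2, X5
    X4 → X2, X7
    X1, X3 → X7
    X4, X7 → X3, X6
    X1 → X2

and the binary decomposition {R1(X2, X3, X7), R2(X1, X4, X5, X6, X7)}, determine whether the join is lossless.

Common attributes: R1 ∩ R2 = {X7}.
No dependency enlarges {X7}, so (X7)⁺ = {X7}.
The closure contains neither all of R1 = {X2, X3, X7} nor all of R2 = {X1, X4, X5, X6, X7}, so the common attributes are not a superkey of either fragment. The join is lossy.

No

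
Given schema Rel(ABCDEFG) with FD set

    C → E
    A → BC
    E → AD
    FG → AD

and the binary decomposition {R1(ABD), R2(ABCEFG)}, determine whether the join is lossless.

Yes

Common attributes: R1 ∩ R2 = {AB}.
Closure of {AB}: A → BC applies, adding C; C → E applies, adding E; E → AD applies, adding D. So (AB)⁺ = {ABCDE}.
This closure contains every attribute of R1, so R1 ∩ R2 → R1. The join is lossless.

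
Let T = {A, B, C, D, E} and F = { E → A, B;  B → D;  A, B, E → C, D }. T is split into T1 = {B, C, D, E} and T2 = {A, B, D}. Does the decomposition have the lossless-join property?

Common attributes: T1 ∩ T2 = {B, D}.
No dependency enlarges {B, D}, so (B, D)⁺ = {B, D}.
The closure contains neither all of T1 = {B, C, D, E} nor all of T2 = {A, B, D}, so the common attributes are not a superkey of either fragment. The join is lossy.

No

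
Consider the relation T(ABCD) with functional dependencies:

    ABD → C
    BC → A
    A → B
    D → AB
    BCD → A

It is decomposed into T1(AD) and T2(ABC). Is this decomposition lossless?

No

Common attributes: T1 ∩ T2 = {A}.
Closure of {A}: A → B applies, adding B. So (A)⁺ = {AB}.
The closure contains neither all of T1 = {AD} nor all of T2 = {ABC}, so the common attributes are not a superkey of either fragment. The join is lossy.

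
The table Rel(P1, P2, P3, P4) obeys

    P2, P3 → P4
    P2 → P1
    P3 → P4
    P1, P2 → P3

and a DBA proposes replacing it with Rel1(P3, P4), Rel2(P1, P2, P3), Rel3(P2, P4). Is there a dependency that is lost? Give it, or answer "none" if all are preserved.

P2, P3 → P4: restricted closure across fragments reaches P4.
P2 → P1 lies within Rel2.
P3 → P4 lies within Rel1.
P1, P2 → P3 lies within Rel2.
Every dependency is enforceable on the fragments, so the decomposition is dependency-preserving.

none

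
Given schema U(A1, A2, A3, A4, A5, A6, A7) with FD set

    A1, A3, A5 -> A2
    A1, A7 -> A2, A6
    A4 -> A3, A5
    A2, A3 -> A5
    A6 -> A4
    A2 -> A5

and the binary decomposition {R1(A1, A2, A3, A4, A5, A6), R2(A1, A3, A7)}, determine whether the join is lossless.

No

Common attributes: R1 ∩ R2 = {A1, A3}.
No dependency enlarges {A1, A3}, so (A1, A3)⁺ = {A1, A3}.
The closure contains neither all of R1 = {A1, A2, A3, A4, A5, A6} nor all of R2 = {A1, A3, A7}, so the common attributes are not a superkey of either fragment. The join is lossy.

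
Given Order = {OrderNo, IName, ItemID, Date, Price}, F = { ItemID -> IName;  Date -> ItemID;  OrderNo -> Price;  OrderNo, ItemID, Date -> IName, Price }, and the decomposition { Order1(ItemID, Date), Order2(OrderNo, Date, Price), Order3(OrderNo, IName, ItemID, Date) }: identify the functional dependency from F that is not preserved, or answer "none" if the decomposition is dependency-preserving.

ItemID → IName lies within Order3.
Date → ItemID lies within Order1.
OrderNo → Price lies within Order2.
OrderNo, ItemID, Date → IName, Price: restricted closure across fragments reaches IName, Price.
Every dependency is enforceable on the fragments, so the decomposition is dependency-preserving.

none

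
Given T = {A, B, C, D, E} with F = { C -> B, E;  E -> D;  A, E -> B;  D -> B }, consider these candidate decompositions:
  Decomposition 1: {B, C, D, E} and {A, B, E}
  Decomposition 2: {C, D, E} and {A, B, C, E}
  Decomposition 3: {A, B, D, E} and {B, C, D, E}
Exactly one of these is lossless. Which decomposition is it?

Decomposition 2

Decomposition 1: common = {B, E}, closure = {B, D, E} → lossy.
Decomposition 2: common = {C, E}, closure = {B, C, D, E} → lossless.
Decomposition 3: common = {B, D, E}, closure = {B, D, E} → lossy.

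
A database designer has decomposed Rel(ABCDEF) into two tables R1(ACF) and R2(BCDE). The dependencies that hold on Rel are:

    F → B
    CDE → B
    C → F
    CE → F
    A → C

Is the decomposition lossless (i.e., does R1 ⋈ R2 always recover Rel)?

Common attributes: R1 ∩ R2 = {C}.
Closure of {C}: C → F applies, adding F; F → B applies, adding B. So (C)⁺ = {BCF}.
The closure contains neither all of R1 = {ACF} nor all of R2 = {BCDE}, so the common attributes are not a superkey of either fragment. The join is lossy.

No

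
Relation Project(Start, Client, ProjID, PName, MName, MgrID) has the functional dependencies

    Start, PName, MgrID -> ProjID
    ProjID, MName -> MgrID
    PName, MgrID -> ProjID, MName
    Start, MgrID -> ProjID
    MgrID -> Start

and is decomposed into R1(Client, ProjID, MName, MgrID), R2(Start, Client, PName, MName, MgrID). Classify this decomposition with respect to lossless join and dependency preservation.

Lossless test: (Client, MName, MgrID)⁺ = {Start, Client, ProjID, MName, MgrID}, which contains all of one fragment — lossless.
Dependency preservation: Start, PName, MgrID → ProjID; PName, MgrID → ProjID, MName; Start, MgrID → ProjID are not contained in any single fragment, but the restricted closure of each left-hand side across the fragments still reaches the right-hand side; the remaining FDs each lie inside some fragment. All dependencies are preserved.

lossless and dependency-preserving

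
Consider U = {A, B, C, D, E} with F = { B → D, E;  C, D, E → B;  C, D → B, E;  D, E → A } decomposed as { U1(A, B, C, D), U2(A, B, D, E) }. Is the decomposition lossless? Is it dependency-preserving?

lossless and dependency-preserving

Lossless test: (A, B, D)⁺ = {A, B, D, E}, which contains all of one fragment — lossless.
Dependency preservation: C, D, E → B; C, D → B, E are not contained in any single fragment, but the restricted closure of each left-hand side across the fragments still reaches the right-hand side; the remaining FDs each lie inside some fragment. All dependencies are preserved.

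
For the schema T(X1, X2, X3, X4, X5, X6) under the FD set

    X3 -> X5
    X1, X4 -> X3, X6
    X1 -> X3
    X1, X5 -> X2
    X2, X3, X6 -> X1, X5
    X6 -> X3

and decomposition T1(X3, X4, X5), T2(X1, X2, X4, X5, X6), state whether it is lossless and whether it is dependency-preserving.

lossy and not dependency-preserving

Lossless test: (X4, X5)⁺ = {X4, X5}, which is a superkey of neither fragment — lossy.
Dependency preservation: the restricted closure of {X1, X4} across the fragments never reaches {X3, X6}, so X1, X4 → X3, X6 cannot be enforced without a join — not preserved.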